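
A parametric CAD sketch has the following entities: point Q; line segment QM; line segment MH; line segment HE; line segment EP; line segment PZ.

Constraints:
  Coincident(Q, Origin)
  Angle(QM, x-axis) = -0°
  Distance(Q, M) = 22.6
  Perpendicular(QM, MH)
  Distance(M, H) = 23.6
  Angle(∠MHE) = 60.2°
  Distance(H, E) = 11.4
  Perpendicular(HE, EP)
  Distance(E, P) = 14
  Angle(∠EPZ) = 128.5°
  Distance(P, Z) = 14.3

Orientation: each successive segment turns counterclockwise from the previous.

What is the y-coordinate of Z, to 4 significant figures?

3.623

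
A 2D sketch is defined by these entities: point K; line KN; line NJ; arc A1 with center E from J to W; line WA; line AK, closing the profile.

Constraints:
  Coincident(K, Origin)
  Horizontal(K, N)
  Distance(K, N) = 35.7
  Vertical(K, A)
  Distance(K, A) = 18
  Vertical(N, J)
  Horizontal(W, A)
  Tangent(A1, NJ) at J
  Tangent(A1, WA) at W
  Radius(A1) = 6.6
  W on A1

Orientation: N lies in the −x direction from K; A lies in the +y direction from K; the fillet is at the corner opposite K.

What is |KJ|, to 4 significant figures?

37.48

The virtual corner opposite K is at (-35.70, 18.00). Since A1 is tangent to NJ there, EJ ⟂ NJ and A1 meets WA tangentially, so EW is at right angles to WA, with radius 6.6, so the center E sits 6.6 in from both sides at E = (-29.10, 11.40). That places the tangent points at J = (-35.70, 11.40) on NJ and W = (-29.10, 18.00) on WA. Then |KJ| = |J − K| = 37.48.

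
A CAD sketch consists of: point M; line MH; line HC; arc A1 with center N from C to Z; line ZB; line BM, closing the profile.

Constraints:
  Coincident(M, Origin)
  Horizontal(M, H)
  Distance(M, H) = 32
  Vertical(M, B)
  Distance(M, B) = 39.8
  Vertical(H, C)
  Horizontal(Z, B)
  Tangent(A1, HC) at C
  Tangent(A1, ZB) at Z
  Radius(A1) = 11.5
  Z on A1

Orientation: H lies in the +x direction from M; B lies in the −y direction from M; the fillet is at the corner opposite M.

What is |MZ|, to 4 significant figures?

44.77

M is at the origin; MH is horizontal with |MH| = 32.0 and H on the +x side, so H = (32.00, 0.000). MB is vertical with |MB| = 39.8 and B on the −y side, so B = (0.000, -39.80). The virtual corner opposite M is at (32.00, -39.80). Since A1 is tangent to HC there, NC ⟂ HC and since A1 is tangent to ZB there, NZ ⟂ ZB, with radius 11.5, so the center N sits 11.5 in from both sides at N = (20.50, -28.30). That places the tangent points at C = (32.00, -28.30) on HC and Z = (20.50, -39.80) on ZB. Then |MZ| = |Z − M| = 44.77.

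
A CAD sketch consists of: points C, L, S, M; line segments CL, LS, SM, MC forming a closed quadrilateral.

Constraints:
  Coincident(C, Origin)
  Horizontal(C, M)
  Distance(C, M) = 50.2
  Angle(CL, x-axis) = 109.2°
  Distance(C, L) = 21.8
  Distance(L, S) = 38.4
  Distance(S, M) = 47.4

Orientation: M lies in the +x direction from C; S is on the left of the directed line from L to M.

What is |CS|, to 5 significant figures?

47.968

Checks: |LS| = 38.40 ✓; |SM| = 47.40 ✓.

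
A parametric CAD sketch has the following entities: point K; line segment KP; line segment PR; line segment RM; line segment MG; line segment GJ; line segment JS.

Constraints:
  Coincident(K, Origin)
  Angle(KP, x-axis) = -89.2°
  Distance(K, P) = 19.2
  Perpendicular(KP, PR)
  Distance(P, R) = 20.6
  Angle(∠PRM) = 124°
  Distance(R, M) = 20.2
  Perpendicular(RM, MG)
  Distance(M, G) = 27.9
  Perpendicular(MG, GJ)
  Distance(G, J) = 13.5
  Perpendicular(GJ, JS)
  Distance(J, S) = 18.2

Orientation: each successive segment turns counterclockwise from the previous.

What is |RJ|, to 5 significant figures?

28.693

K is at the origin; KP runs at -89.2° with length 19.2, so P = (0.26807, -19.198). KP is perpendicular to PR, so PR runs at 0.80000°; with |PR| = 20.6, R = (20.866, -18.911). ∠PRM = 124.0° gives RM at 56.800° from the x-axis; with |RM| = 20.2, M = (31.927, -2.0079). RM ⟂ MG, so MG runs at 146.80°; with |MG| = 27.9, G = (8.5811, 13.269). The perpendicularity gives GJ at right angles to MG, so GJ runs at -123.20°; with |GJ| = 13.5, J = (1.1890, 1.9728). Then |RJ| = |J − R| = 28.693.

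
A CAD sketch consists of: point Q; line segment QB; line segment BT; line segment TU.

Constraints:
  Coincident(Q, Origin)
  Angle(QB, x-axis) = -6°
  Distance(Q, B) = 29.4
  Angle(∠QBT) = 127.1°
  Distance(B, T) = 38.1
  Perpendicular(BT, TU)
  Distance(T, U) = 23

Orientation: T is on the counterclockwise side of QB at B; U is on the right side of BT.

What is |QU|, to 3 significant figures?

72.6

Q is at the origin; QB runs at -6.0° with length 29.4, so B = 29.4·(cos -6.0°, sin -6.0°) = (29.2, -3.07). ∠QBT = 127.1°, so BT runs at -6.0° + (180° − 127.1°) = 46.9° from the x-axis; with |BT| = 38.1, T = B + 38.1·(cos 46.9°, sin 46.9°) = (55.3, 24.7). BT ⟂ TU; with |TU| = 23.0 on the right of BT, U = T + 23.0·(0.730, -0.683) = (72.1, 9.03). Then |QU| = |U − Q| = 72.6.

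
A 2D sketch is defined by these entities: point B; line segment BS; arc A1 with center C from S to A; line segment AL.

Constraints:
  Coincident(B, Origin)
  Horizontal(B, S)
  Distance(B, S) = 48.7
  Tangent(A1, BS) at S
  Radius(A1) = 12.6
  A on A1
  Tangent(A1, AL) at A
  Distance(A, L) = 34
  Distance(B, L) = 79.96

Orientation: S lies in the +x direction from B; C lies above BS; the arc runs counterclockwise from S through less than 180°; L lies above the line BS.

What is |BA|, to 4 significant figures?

62.03

B is at the origin; BS is horizontal with |BS| = 48.7 and S on the +x side, so S = (48.70, 0.000). The tangent condition forces CS to be normal to BS, so C = S + (0, 12.6) = (48.70, 12.60). Since CA ⟂ AL (tangency), |CL| = √(12.6² + 34.0²) = 36.26 regardless of where A sits on A1. So L lies on both circle(B, 79.96) and circle(C, 36.26); the above-BS intersection is L = (66.72, 44.06). A is the foot of the tangent from L: A = (61.13, 10.53).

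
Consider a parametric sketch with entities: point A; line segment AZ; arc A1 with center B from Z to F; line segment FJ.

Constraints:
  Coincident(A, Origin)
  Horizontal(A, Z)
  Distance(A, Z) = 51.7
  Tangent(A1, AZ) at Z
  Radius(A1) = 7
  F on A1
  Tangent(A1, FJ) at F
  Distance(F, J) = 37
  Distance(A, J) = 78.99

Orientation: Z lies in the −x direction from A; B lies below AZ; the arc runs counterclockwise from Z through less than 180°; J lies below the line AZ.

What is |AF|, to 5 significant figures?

58.737

Checks: |BF| = 7.000 ✓; ∠(BF, FJ) = 90.00° ✓; |FJ| = 37.00 ✓; |AJ| = 78.99 ✓.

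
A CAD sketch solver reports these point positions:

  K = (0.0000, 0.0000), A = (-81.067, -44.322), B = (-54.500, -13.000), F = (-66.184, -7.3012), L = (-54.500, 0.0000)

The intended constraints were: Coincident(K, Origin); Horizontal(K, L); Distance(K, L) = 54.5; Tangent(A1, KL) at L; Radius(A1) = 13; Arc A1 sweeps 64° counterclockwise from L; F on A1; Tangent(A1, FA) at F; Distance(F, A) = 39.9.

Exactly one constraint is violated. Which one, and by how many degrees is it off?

Tangent(A1, FA) at F — off by 4.10°.

K = (0.00, 0.00) ✓; K.y = 0.00, L.y = 0.00 ✓; |KL| = 54.50 ✓; ∠(BL, LK) = 90.00° ✓; |BL| = 13.00 ✓; bearing(B→F) − bearing(B→L) = 64.00° ✓; |BF| = 13.00 ✓; ∠(BF, FA) = 85.90° ✗; |FA| = 39.90 ✓.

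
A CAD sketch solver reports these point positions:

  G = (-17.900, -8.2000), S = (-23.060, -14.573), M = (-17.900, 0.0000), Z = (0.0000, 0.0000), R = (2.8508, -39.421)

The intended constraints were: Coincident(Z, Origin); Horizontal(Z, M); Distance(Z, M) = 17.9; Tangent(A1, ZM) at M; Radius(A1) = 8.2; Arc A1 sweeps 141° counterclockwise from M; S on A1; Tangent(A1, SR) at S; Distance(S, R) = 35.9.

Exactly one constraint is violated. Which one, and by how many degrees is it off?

Tangent(A1, SR) at S — off by 4.80°.

Z = (0.00, 0.00) ✓; Z.y = 0.00, M.y = 0.00 ✓; |ZM| = 17.90 ✓; ∠(GM, MZ) = 90.00° ✓; |GM| = 8.200 ✓; bearing(G→S) − bearing(G→M) = 141.0° ✓; |GS| = 8.200 ✓; ∠(GS, SR) = 94.80° ✗; |SR| = 35.90 ✓.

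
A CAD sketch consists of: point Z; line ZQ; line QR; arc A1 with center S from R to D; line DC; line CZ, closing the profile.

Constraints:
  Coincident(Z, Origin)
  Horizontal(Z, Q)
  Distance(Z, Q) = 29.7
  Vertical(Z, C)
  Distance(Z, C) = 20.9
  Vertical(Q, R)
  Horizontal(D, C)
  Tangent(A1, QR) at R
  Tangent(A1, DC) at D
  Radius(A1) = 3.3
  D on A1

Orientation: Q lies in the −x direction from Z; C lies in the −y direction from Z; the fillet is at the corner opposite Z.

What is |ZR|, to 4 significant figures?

34.52

The virtual corner opposite Z is at (-29.70, -20.90). Tangency of A1 to QR means the radius SR is perpendicular to QR and A1 meets DC tangentially, so SD is at right angles to DC, with radius 3.3, so the center S sits 3.3 in from both sides at S = (-26.40, -17.60). That places the tangent points at R = (-29.70, -17.60) on QR and D = (-26.40, -20.90) on DC. Then |ZR| = |R − Z| = 34.52.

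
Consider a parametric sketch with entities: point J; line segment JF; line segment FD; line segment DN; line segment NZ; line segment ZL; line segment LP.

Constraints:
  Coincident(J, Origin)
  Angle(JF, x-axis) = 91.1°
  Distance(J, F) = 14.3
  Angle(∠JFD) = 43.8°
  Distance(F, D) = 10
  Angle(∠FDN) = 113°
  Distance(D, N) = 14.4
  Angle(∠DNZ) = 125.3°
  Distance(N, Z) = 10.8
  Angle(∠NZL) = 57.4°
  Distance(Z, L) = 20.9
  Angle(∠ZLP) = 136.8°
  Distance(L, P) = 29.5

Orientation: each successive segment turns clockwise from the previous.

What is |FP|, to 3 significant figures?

26.4

J is at the origin; JF runs at 91.1° with length 14.3, so F = (-0.275, 14.3). ∠JFD = 43.8° gives FD at -45.1° from the x-axis; with |FD| = 10.0, D = (6.78, 7.21). ∠FDN = 113.0° gives DN at -112° from the x-axis; with |DN| = 14.4, N = (1.37, -6.13). ∠DNZ = 125.3° gives NZ at -167° from the x-axis; with |NZ| = 10.8, Z = (-9.15, -8.59). ∠NZL = 57.4° gives ZL at 70.6° from the x-axis; with |ZL| = 20.9, L = (-2.21, 11.1). ∠ZLP = 136.8° gives LP at 27.4° from the x-axis; with |LP| = 29.5, P = (24.0, 24.7). Then |FP| = |P − F| = 26.4.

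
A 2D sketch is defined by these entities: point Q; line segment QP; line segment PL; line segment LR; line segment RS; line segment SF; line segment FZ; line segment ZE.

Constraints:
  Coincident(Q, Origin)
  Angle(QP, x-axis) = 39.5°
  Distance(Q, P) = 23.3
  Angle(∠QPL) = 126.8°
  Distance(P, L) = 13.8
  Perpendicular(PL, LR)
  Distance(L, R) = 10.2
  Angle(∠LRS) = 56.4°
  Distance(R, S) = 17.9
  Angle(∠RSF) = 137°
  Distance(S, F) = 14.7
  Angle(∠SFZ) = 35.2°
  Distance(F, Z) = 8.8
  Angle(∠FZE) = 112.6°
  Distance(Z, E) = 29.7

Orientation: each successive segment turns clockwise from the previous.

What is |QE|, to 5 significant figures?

6.5949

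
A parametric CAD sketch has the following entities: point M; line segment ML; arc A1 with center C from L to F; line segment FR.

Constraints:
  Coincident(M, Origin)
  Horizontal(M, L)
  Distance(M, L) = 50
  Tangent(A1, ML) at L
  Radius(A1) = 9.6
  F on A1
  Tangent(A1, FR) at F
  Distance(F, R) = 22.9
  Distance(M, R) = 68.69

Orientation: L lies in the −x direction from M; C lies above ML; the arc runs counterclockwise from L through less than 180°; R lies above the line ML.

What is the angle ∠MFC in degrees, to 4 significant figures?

110.4°

Checks: |CL| = 9.600 ✓; |CF| = 9.600 ✓; ∠(CF, FR) = 90.00° ✓; |FR| = 22.90 ✓; |MR| = 68.69 ✓.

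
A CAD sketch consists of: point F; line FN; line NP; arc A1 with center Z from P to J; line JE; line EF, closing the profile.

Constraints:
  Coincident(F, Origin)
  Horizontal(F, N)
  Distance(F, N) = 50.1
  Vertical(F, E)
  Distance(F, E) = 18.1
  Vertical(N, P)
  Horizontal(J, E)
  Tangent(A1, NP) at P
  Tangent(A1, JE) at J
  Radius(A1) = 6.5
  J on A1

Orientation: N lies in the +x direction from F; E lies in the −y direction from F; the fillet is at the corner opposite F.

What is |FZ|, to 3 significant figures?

45.1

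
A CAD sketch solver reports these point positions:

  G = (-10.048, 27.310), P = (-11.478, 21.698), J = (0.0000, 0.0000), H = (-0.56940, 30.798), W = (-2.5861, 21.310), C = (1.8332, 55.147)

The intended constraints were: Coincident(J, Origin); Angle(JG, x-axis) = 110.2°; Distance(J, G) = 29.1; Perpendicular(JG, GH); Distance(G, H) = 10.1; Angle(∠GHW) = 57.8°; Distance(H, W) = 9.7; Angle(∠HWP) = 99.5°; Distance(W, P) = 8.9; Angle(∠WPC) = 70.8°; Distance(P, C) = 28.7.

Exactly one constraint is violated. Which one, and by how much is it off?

Distance(P, C) = 28.7 — off by 7.30.

J = (0.00, 0.00) ✓; JG at 110.2° ✓; |JG| = 29.10 ✓; ∠(JG, GH) = 90.00° ✓; |GH| = 10.10 ✓; ∠GHW = 57.80° ✓; |HW| = 9.700 ✓; ∠HWP = 99.50° ✓; |WP| = 8.900 ✓; ∠WPC = 70.80° ✓; |PC| = 36.00 ✗.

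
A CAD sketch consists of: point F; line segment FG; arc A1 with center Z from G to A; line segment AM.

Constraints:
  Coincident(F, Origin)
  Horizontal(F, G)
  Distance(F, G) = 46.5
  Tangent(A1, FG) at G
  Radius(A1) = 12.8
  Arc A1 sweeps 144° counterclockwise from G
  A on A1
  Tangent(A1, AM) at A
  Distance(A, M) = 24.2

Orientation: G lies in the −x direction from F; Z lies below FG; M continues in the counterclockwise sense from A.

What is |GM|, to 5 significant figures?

39.275

F is at the origin; FG is horizontal with |FG| = 46.5 and G on the −x side, so G = (-46.500, 0.0000). The tangent condition forces ZG to be normal to FG, so Z = G + (0, -12.8) = (-46.500, -12.800). On A1, G sits at bearing 90° from Z; a 144° counterclockwise sweep puts A at bearing 234°, so A = Z + 12.8·(cos 234°, sin 234°) = (-54.024, -23.155). Tangency of A1 to AM means the radius ZA is perpendicular to AM, so AM runs along (−sin 234°, cos 234°); with |AM| = 24.2, M = (-34.445, -37.380). Then |GM| = |M − G| = 39.275.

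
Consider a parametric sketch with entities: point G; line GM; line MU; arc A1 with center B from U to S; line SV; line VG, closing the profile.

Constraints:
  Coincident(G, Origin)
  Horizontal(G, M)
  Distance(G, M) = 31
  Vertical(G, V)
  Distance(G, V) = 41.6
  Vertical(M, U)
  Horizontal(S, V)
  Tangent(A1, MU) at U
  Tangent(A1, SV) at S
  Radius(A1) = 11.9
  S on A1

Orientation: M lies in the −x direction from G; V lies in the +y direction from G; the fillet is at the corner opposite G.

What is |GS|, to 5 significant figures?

45.775

G is at the origin; GM is horizontal with |GM| = 31.0 and M on the −x side, so M = (-31.000, 0.0000). GV is vertical with |GV| = 41.6 and V on the +y side, so V = (0.0000, 41.600). The virtual corner opposite G is at (-31.000, 41.600). Since A1 is tangent to MU there, BU ⟂ MU and since A1 is tangent to SV there, BS ⟂ SV, with radius 11.9, so the center B sits 11.9 in from both sides at B = (-19.100, 29.700). That places the tangent points at U = (-31.000, 29.700) on MU and S = (-19.100, 41.600) on SV. Then |GS| = |S − G| = 45.775.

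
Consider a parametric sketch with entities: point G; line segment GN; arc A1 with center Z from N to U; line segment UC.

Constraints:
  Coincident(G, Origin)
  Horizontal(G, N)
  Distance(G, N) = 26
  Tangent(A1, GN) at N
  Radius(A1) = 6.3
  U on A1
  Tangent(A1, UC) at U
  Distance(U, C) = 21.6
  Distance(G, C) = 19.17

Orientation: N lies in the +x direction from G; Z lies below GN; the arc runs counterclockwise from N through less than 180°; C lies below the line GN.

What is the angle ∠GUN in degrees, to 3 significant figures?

151°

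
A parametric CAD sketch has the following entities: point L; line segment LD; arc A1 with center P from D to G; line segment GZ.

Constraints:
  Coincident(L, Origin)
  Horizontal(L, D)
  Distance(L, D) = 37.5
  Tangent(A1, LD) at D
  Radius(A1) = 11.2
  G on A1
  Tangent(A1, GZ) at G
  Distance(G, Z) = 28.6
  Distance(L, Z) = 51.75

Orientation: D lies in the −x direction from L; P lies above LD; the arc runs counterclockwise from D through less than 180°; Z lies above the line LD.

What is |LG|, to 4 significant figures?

29.51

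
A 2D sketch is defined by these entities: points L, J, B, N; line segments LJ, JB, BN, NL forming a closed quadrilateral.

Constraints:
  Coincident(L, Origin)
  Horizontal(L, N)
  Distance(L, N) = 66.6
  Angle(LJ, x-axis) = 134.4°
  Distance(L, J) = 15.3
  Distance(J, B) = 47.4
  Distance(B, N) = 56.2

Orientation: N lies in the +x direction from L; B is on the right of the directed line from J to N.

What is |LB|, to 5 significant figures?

32.319

L is at the origin; LN is horizontal with |LN| = 66.6 and N in +x, so N = (66.6, 0). LJ runs at 134.4° with |LJ| = 15.3, so J = (-10.705, 10.931). B is determined by |JB| = 47.4 and |BN| = 56.2 together: it lies at the intersection of circle(J, 47.4) and circle(N, 56.2). With |JN| = 78.074, the foot of the radical line on JN is 33.198 from J and the perpendicular offset is √(47.4² − 33.198²) = 33.832. Taking the right-of-JN solution: B = (17.430, -27.216).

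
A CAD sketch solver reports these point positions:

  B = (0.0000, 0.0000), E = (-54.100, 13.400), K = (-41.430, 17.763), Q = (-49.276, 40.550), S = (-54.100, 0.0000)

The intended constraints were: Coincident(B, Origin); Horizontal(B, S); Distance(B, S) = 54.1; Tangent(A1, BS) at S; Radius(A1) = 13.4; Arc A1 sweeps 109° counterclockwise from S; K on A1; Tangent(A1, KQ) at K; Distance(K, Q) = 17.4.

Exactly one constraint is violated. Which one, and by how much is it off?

Distance(K, Q) = 17.4 — off by 6.70.

B = (0.00, 0.00) ✓; B.y = 0.00, S.y = 0.00 ✓; |BS| = 54.10 ✓; ∠(ES, SB) = 90.00° ✓; |ES| = 13.40 ✓; bearing(E→K) − bearing(E→S) = 109.0° ✓; |EK| = 13.40 ✓; ∠(EK, KQ) = 90.00° ✓; |KQ| = 24.10 ✗.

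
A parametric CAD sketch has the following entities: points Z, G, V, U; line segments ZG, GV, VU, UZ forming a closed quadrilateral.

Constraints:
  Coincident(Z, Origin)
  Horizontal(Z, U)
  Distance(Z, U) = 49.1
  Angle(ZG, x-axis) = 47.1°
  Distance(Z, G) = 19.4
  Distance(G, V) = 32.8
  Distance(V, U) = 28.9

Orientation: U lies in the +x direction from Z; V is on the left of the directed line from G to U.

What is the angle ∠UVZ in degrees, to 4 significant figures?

69.10°

Z is at the origin; Z and U share the same y with |ZU| = 49.1 and U in +x, so U = (49.1, 0). ZG runs at 47.1° with |ZG| = 19.4, so G = (13.21, 14.21). V is determined by |GV| = 32.8 and |VU| = 28.9 together: it lies at the intersection of circle(G, 32.8) and circle(U, 28.9). With |GU| = 38.60, the foot of the radical line on GU is 22.42 from G and the perpendicular offset is √(32.8² − 22.42²) = 23.94. Taking the left-of-GU solution: V = (42.86, 28.22).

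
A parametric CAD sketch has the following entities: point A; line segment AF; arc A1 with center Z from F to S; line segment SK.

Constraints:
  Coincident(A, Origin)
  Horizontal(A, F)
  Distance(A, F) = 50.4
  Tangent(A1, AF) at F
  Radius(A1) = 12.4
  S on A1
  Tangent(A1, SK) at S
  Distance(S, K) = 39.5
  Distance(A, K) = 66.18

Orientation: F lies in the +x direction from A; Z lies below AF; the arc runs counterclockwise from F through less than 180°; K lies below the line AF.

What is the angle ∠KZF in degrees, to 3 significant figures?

166°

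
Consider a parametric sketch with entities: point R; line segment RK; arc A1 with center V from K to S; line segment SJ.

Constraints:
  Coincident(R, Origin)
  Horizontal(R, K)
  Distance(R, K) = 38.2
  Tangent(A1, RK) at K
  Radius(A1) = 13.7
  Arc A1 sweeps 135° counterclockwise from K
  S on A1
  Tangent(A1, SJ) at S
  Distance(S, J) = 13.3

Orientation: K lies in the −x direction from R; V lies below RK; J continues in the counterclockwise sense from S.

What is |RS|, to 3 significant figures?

53.3

R is at the origin; R and K share the same y with |RK| = 38.2 and K on the −x side, so K = (-38.2, 0.00). Tangency of A1 to RK means the radius VK is perpendicular to RK, so V = K + (0, -13.7) = (-38.2, -13.7). On A1, K sits at bearing 90° from V; a 135° counterclockwise sweep puts S at bearing 225°, so S = V + 13.7·(cos 225°, sin 225°) = (-47.9, -23.4). Then |RS| = |S − R| = 53.3.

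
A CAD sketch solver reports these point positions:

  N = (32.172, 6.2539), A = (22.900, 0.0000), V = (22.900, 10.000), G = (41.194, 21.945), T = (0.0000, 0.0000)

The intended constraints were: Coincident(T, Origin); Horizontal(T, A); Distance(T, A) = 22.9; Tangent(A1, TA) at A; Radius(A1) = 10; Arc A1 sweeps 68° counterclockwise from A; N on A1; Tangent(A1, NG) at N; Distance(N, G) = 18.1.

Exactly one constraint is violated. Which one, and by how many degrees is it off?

Tangent(A1, NG) at N — off by 7.90°.

T = (0.00, 0.00) ✓; T.y = 0.00, A.y = 0.00 ✓; |TA| = 22.90 ✓; ∠(VA, AT) = 90.00° ✓; |VA| = 10.00 ✓; bearing(V→N) − bearing(V→A) = 68.00° ✓; |VN| = 10.00 ✓; ∠(VN, NG) = 97.90° ✗; |NG| = 18.10 ✓.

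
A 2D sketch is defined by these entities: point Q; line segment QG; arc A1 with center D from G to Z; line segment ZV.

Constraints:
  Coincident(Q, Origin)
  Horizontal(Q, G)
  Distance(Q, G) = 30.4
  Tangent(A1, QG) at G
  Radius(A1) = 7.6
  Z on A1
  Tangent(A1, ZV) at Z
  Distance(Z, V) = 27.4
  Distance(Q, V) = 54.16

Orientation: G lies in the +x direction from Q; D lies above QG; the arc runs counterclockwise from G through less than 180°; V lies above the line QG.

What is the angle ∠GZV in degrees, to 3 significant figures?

140°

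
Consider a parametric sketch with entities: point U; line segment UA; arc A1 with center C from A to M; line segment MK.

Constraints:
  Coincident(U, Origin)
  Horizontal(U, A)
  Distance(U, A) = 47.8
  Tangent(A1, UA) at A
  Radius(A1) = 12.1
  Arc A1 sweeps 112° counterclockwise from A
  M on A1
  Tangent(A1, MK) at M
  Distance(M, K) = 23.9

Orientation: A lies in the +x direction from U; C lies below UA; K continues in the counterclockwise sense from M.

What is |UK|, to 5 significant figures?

59.818

U is at the origin; U and A share the same y with |UA| = 47.8 and A on the +x side, so A = (47.800, 0.0000). A1 meets UA tangentially, so CA is at right angles to UA, so C = A + (0, -12.1) = (47.800, -12.100). On A1, A sits at bearing 90° from C; a 112° counterclockwise sweep puts M at bearing 202°, so M = C + 12.1·(cos 202°, sin 202°) = (36.581, -16.633). A1 meets MK tangentially, so CM is at right angles to MK, so MK runs along (−sin 202°, cos 202°); with |MK| = 23.9, K = (45.534, -38.792). Then |UK| = |K − U| = 59.818.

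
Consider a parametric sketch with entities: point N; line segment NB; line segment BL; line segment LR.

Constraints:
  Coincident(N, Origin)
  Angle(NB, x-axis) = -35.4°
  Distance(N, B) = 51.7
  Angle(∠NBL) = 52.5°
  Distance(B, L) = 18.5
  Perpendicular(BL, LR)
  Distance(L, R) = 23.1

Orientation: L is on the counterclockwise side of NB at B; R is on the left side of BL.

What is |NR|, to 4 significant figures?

22.12

∠NBL = 52.5°, so BL runs at -35.4° + (180° − 52.5°) = 92.10° from the x-axis; with |BL| = 18.5, L = B + 18.5·(cos 92.10°, sin 92.10°) = (41.46, -11.46). The perpendicularity gives LR at right angles to BL; with |LR| = 23.1 on the left of BL, R = L + 23.1·(-0.9993, -0.03664) = (18.38, -12.31). Then |NR| = |R − N| = 22.12.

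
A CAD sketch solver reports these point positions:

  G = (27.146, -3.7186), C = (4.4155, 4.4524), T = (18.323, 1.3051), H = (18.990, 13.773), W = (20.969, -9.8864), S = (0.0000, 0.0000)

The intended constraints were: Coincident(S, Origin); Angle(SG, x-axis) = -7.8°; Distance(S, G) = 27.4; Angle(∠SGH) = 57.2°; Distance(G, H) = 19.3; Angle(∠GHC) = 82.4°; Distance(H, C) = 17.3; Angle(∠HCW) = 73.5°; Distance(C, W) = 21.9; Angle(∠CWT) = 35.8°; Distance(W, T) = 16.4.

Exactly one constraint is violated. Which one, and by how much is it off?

Distance(W, T) = 16.4 — off by 4.90.

S = (0.00, 0.00) ✓; SG at -7.800° ✓; |SG| = 27.40 ✓; ∠SGH = 57.20° ✓; |GH| = 19.30 ✓; ∠GHC = 82.40° ✓; |HC| = 17.30 ✓; ∠HCW = 73.50° ✓; |CW| = 21.90 ✓; ∠CWT = 35.80° ✓; |WT| = 11.50 ✗.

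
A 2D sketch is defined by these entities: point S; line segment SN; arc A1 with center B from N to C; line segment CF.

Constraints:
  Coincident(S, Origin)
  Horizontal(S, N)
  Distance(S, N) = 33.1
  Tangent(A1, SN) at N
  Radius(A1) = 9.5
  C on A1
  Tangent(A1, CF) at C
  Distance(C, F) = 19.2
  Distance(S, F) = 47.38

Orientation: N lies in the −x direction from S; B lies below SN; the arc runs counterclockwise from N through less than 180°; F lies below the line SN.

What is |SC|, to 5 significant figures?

43.930

Checks: S = (0.00, 0.00) ✓; |BC| = 9.500 ✓; ∠(BC, CF) = 90.00° ✓; |CF| = 19.20 ✓; |SF| = 47.38 ✓.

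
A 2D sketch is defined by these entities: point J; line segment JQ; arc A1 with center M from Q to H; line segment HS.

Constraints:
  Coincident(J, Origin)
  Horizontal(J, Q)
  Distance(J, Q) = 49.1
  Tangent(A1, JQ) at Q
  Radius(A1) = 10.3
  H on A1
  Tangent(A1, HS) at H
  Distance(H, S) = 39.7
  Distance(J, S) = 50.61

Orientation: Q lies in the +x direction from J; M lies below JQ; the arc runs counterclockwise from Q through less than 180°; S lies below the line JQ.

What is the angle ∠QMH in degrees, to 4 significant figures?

69.25°

J is at the origin; J and Q share the same y with |JQ| = 49.1 and Q on the +x side, so Q = (49.10, 0.000). The tangent condition forces MQ to be normal to JQ, so M = Q + (0, -10.3) = (49.10, -10.30). Since MH ⟂ HS (tangency), |MS| = √(10.3² + 39.7²) = 41.01 regardless of where H sits on A1. So S lies on both circle(J, 50.61) and circle(M, 41.01); the below-JQ intersection is S = (25.40, -43.77). H is the foot of the tangent from S: H = (39.47, -6.650).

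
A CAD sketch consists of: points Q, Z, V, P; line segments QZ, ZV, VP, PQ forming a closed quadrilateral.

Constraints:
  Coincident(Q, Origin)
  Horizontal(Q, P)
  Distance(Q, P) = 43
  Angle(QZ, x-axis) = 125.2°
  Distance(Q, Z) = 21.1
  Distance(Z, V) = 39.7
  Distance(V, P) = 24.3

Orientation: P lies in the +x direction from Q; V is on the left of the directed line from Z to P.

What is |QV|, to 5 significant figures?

33.276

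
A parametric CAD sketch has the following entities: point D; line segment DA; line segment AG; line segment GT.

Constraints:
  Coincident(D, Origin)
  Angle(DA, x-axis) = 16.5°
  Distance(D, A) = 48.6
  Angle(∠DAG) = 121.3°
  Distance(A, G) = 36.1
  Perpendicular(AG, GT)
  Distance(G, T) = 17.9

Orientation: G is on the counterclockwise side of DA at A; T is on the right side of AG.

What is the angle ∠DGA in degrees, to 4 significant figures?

34.09°

D is at the origin; DA runs at 16.5° with length 48.6, so A = 48.6·(cos 16.5°, sin 16.5°) = (46.60, 13.80). ∠DAG = 121.3°, so AG runs at 16.5° + (180° − 121.3°) = 75.20° from the x-axis; with |AG| = 36.1, G = A + 36.1·(cos 75.20°, sin 75.20°) = (55.82, 48.71). Then cos ∠DGA = GD·GA / (|GD||GA|), giving 34.09°.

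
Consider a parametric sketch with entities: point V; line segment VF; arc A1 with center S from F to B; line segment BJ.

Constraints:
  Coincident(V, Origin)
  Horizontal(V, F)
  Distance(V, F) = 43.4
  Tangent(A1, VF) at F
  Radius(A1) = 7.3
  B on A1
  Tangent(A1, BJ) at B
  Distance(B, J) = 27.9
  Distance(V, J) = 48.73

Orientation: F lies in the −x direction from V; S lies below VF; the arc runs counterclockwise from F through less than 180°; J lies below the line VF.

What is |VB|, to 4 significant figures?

50.78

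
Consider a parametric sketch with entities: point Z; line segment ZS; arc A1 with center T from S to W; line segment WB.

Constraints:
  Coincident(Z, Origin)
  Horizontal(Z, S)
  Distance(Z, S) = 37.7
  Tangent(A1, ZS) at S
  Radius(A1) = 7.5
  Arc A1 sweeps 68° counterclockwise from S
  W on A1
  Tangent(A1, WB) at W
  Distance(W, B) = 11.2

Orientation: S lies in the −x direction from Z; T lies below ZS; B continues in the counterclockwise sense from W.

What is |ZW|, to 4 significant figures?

44.90

Z is at the origin; ZS is horizontal with |ZS| = 37.7 and S on the −x side, so S = (-37.70, 0.000). The tangent condition forces TS to be normal to ZS, so T = S + (0, -7.5) = (-37.70, -7.500). On A1, S sits at bearing 90° from T; a 68° counterclockwise sweep puts W at bearing 158°, so W = T + 7.5·(cos 158°, sin 158°) = (-44.65, -4.690). Then |ZW| = |W − Z| = 44.90.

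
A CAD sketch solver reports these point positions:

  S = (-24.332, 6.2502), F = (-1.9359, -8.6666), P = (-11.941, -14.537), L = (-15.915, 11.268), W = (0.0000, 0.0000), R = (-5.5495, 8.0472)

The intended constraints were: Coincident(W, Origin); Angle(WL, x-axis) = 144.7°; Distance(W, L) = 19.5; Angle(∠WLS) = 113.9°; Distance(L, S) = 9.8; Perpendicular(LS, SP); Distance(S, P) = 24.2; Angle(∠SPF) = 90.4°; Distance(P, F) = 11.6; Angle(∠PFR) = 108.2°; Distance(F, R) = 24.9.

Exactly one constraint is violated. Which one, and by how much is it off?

Distance(F, R) = 24.9 — off by 7.80.

W = (0.00, 0.00) ✓; WL at 144.7° ✓; |WL| = 19.50 ✓; ∠WLS = 113.9° ✓; |LS| = 9.799 ✓; ∠(LS, SP) = 90.00° ✓; |SP| = 24.20 ✓; ∠SPF = 90.40° ✓; |PF| = 11.60 ✓; ∠PFR = 108.2° ✓; |FR| = 17.10 ✗.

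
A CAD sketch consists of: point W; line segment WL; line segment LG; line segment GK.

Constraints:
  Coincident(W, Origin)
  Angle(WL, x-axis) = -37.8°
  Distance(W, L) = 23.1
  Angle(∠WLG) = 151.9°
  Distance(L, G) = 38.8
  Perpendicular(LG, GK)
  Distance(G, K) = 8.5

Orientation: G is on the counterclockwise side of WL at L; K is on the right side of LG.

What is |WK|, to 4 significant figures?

62.27

W is at the origin; WL runs at -37.8° with length 23.1, so L = 23.1·(cos -37.8°, sin -37.8°) = (18.25, -14.16). ∠WLG = 151.9°, so LG runs at -37.8° + (180° − 151.9°) = -9.700° from the x-axis; with |LG| = 38.8, G = L + 38.8·(cos -9.700°, sin -9.700°) = (56.50, -20.70). LG ⟂ GK; with |GK| = 8.5 on the right of LG, K = G + 8.5·(-0.1685, -0.9857) = (55.07, -29.07). Then |WK| = |K − W| = 62.27.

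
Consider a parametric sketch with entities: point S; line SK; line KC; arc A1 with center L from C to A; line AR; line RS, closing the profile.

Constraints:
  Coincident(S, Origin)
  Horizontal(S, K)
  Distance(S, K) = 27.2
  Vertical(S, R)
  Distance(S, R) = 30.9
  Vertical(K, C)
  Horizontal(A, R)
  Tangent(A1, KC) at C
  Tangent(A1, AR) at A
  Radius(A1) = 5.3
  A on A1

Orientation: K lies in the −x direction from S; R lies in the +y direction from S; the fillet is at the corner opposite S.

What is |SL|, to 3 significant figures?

33.7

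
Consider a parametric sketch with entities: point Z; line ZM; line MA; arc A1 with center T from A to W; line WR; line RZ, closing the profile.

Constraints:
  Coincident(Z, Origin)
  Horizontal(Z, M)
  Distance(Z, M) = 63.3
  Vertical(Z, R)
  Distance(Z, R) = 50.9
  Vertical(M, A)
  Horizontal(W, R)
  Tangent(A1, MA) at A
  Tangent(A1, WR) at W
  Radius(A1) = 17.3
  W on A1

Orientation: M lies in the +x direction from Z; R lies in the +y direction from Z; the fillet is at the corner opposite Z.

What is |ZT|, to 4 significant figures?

56.96

Z is at the origin; Z and M share the same y with |ZM| = 63.3 and M on the +x side, so M = (63.30, 0.000). Z and R share the same x with |ZR| = 50.9 and R on the +y side, so R = (0.000, 50.90). The virtual corner opposite Z is at (63.30, 50.90). Tangency of A1 to MA means the radius TA is perpendicular to MA and tangency of A1 to WR means the radius TW is perpendicular to WR, with radius 17.3, so the center T sits 17.3 in from both sides at T = (46.00, 33.60). Then |ZT| = |T − Z| = 56.96.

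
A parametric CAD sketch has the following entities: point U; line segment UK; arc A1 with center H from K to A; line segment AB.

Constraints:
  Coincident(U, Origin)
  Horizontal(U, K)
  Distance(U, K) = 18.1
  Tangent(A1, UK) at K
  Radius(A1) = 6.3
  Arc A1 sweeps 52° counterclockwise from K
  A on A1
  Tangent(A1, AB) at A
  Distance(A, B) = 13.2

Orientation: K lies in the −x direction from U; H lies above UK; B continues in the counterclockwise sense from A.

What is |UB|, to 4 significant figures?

13.77

U is at the origin; U and K share the same y with |UK| = 18.1 and K on the −x side, so K = (-18.10, 0.000). The tangent condition forces HK to be normal to UK, so H = K + (0, 6.3) = (-18.10, 6.300). On A1, K sits at bearing -90° from H; a 52° counterclockwise sweep puts A at bearing -38°, so A = H + 6.3·(cos -38°, sin -38°) = (-13.14, 2.421). Tangency of A1 to AB means the radius HA is perpendicular to AB, so AB runs along (−sin -38°, cos -38°); with |AB| = 13.2, B = (-5.009, 12.82). Then |UB| = |B − U| = 13.77.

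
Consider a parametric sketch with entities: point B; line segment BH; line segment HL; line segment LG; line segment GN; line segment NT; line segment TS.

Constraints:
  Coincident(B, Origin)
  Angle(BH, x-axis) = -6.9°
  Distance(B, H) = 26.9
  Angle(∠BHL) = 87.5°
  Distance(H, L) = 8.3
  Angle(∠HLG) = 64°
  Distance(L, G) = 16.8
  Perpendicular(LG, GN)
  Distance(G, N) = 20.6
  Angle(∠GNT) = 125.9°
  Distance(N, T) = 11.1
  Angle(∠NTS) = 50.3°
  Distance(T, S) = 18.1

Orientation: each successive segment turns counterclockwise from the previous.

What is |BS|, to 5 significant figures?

23.278

B is at the origin; BH runs at -6.9° with length 26.9, so H = (26.705, -3.2317). ∠BHL = 87.5° gives HL at 85.600° from the x-axis; with |HL| = 8.3, L = (27.342, 5.0439). ∠HLG = 64.0° gives LG at -158.40° from the x-axis; with |LG| = 16.8, G = (11.722, -1.1406). LG is perpendicular to GN, so GN runs at -68.400°; with |GN| = 20.6, N = (19.305, -20.294). ∠GNT = 125.9° gives NT at -14.300° from the x-axis; with |NT| = 11.1, T = (30.061, -23.036). ∠NTS = 50.3° gives TS at 115.40° from the x-axis; with |TS| = 18.1, S = (22.297, -6.6854). Then |BS| = |S − B| = 23.278.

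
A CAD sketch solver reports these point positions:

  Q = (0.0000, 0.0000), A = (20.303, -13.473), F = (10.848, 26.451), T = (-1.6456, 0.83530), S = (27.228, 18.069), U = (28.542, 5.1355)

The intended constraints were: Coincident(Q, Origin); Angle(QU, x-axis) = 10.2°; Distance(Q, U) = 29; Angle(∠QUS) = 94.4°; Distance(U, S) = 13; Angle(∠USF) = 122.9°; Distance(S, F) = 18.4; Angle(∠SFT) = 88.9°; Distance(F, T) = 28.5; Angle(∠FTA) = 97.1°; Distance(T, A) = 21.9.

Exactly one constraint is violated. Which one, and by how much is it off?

Distance(T, A) = 21.9 — off by 4.30.

Q = (0.00, 0.00) ✓; QU at 10.20° ✓; |QU| = 29.00 ✓; ∠QUS = 94.40° ✓; |US| = 13.00 ✓; ∠USF = 122.9° ✓; |SF| = 18.40 ✓; ∠SFT = 88.90° ✓; |FT| = 28.50 ✓; ∠FTA = 97.10° ✓; |TA| = 26.20 ✗.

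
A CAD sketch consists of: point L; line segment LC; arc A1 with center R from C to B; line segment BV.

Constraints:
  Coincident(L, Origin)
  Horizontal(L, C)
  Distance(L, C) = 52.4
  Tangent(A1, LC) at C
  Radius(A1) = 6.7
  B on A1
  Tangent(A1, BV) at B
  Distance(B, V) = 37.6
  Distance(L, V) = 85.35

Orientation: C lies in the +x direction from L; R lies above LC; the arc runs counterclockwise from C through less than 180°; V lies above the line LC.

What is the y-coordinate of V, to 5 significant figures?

35.306

L is at the origin; LC is horizontal with |LC| = 52.4 and C on the +x side, so C = (52.400, 0.0000). A1 meets LC tangentially, so RC is at right angles to LC, so R = C + (0, 6.7) = (52.400, 6.7000). Since RB ⟂ BV (tangency), |RV| = √(6.7² + 37.6²) = 38.192 regardless of where B sits on A1. So V lies on both circle(L, 85.35) and circle(R, 38.192); the above-LC intersection is V = (77.705, 35.306). B is the foot of the tangent from V: B = (58.119, 3.2099).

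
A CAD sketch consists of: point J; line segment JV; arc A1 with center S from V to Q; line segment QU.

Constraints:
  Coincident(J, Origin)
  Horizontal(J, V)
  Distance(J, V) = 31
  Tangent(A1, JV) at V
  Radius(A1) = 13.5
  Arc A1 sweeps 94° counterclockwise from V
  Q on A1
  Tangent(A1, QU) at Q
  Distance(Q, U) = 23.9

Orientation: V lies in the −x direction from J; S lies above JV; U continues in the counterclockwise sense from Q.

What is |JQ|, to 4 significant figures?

22.71

J is at the origin; JV is horizontal with |JV| = 31.0 and V on the −x side, so V = (-31.00, 0.000). The tangent condition forces SV to be normal to JV, so S = V + (0, 13.5) = (-31.00, 13.50). On A1, V sits at bearing -90° from S; a 94° counterclockwise sweep puts Q at bearing 4°, so Q = S + 13.5·(cos 4°, sin 4°) = (-17.53, 14.44). Then |JQ| = |Q − J| = 22.71.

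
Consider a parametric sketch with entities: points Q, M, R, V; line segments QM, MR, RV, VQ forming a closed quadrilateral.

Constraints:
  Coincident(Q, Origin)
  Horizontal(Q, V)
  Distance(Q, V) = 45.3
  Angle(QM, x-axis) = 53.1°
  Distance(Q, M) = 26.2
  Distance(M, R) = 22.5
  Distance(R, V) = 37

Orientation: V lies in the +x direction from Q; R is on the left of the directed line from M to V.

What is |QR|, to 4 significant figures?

48.32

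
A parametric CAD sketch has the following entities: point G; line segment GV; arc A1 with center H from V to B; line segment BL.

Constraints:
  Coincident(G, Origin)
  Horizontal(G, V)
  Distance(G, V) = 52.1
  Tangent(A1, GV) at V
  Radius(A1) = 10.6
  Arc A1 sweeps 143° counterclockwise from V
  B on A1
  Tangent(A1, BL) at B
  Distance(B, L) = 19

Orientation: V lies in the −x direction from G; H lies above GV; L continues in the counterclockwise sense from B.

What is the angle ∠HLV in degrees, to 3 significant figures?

7.76°

On A1, V sits at bearing -90° from H; a 143° counterclockwise sweep puts B at bearing 53°, so B = H + 10.6·(cos 53°, sin 53°) = (-45.7, 19.1). A1 meets BL tangentially, so HB is at right angles to BL, so BL runs along (−sin 53°, cos 53°); with |BL| = 19.0, L = (-60.9, 30.5). Then cos ∠HLV = LH·LV / (|LH||LV|), giving 7.76°.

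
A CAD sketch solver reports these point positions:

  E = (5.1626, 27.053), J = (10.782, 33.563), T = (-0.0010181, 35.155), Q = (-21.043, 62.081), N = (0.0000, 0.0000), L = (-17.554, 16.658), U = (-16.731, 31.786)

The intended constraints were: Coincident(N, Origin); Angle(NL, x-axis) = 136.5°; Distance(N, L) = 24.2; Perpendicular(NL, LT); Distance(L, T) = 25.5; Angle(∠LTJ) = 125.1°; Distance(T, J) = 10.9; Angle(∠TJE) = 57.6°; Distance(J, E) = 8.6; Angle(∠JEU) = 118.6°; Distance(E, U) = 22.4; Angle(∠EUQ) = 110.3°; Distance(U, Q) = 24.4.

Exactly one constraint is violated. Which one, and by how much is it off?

Distance(U, Q) = 24.4 — off by 6.20.

N = (0.00, 0.00) ✓; NL at 136.5° ✓; |NL| = 24.20 ✓; ∠(NL, LT) = 90.00° ✓; |LT| = 25.50 ✓; ∠LTJ = 125.1° ✓; |TJ| = 10.90 ✓; ∠TJE = 57.60° ✓; |JE| = 8.600 ✓; ∠JEU = 118.6° ✓; |EU| = 22.40 ✓; ∠EUQ = 110.3° ✓; |UQ| = 30.60 ✗.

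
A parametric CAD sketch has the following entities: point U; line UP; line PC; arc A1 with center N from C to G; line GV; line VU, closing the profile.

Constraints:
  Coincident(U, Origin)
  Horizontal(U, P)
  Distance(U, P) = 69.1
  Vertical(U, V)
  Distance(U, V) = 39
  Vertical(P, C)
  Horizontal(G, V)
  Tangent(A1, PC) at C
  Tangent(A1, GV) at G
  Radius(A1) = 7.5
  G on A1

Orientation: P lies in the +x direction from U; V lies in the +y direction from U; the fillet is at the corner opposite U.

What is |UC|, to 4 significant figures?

75.94

U is at the origin; U and P share the same y with |UP| = 69.1 and P on the +x side, so P = (69.10, 0.000). U and V share the same x with |UV| = 39.0 and V on the +y side, so V = (0.000, 39.00). The virtual corner opposite U is at (69.10, 39.00). A1 meets PC tangentially, so NC is at right angles to PC and A1 meets GV tangentially, so NG is at right angles to GV, with radius 7.5, so the center N sits 7.5 in from both sides at N = (61.60, 31.50). That places the tangent points at C = (69.10, 31.50) on PC and G = (61.60, 39.00) on GV. Then |UC| = |C − U| = 75.94.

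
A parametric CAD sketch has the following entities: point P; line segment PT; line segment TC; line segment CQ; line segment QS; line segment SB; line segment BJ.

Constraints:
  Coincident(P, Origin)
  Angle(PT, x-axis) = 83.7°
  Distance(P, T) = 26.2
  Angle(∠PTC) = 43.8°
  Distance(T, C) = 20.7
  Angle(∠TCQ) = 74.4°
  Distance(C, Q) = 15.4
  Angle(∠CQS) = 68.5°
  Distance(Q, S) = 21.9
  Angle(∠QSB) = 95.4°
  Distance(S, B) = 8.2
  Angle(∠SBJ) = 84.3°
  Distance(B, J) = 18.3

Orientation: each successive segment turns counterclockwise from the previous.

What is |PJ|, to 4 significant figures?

12.41

P is at the origin; PT runs at 83.7° with length 26.2, so T = (2.875, 26.04). ∠PTC = 43.8° gives TC at -140.1° from the x-axis; with |TC| = 20.7, C = (-13.01, 12.76). ∠TCQ = 74.4° gives CQ at -34.50° from the x-axis; with |CQ| = 15.4, Q = (-0.3137, 4.041). ∠CQS = 68.5° gives QS at 77.00° from the x-axis; with |QS| = 21.9, S = (4.613, 25.38). ∠QSB = 95.4° gives SB at 161.6° from the x-axis; with |SB| = 8.2, B = (-3.168, 27.97). ∠SBJ = 84.3° gives BJ at -102.7° from the x-axis; with |BJ| = 18.3, J = (-7.191, 10.12). Then |PJ| = |J − P| = 12.41.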